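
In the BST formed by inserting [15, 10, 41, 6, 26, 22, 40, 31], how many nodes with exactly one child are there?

Tree built from: [15, 10, 41, 6, 26, 22, 40, 31]
Tree (level-order array): [15, 10, 41, 6, None, 26, None, None, None, 22, 40, None, None, 31]
Rule: These are nodes with exactly 1 non-null child.
Per-node child counts:
  node 15: 2 child(ren)
  node 10: 1 child(ren)
  node 6: 0 child(ren)
  node 41: 1 child(ren)
  node 26: 2 child(ren)
  node 22: 0 child(ren)
  node 40: 1 child(ren)
  node 31: 0 child(ren)
Matching nodes: [10, 41, 40]
Count of nodes with exactly one child: 3


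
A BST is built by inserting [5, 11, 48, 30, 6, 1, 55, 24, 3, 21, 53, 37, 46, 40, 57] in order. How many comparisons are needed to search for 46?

Search path for 46: 5 -> 11 -> 48 -> 30 -> 37 -> 46
Found: True
Comparisons: 6


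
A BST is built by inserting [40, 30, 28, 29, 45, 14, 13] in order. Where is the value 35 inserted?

Starting tree (level order): [40, 30, 45, 28, None, None, None, 14, 29, 13]
Insertion path: 40 -> 30
Result: insert 35 as right child of 30
Final tree (level order): [40, 30, 45, 28, 35, None, None, 14, 29, None, None, 13]


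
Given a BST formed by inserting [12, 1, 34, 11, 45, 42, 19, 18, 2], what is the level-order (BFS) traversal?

Tree insertion order: [12, 1, 34, 11, 45, 42, 19, 18, 2]
Tree (level-order array): [12, 1, 34, None, 11, 19, 45, 2, None, 18, None, 42]
BFS from the root, enqueuing left then right child of each popped node:
  queue [12] -> pop 12, enqueue [1, 34], visited so far: [12]
  queue [1, 34] -> pop 1, enqueue [11], visited so far: [12, 1]
  queue [34, 11] -> pop 34, enqueue [19, 45], visited so far: [12, 1, 34]
  queue [11, 19, 45] -> pop 11, enqueue [2], visited so far: [12, 1, 34, 11]
  queue [19, 45, 2] -> pop 19, enqueue [18], visited so far: [12, 1, 34, 11, 19]
  queue [45, 2, 18] -> pop 45, enqueue [42], visited so far: [12, 1, 34, 11, 19, 45]
  queue [2, 18, 42] -> pop 2, enqueue [none], visited so far: [12, 1, 34, 11, 19, 45, 2]
  queue [18, 42] -> pop 18, enqueue [none], visited so far: [12, 1, 34, 11, 19, 45, 2, 18]
  queue [42] -> pop 42, enqueue [none], visited so far: [12, 1, 34, 11, 19, 45, 2, 18, 42]
Result: [12, 1, 34, 11, 19, 45, 2, 18, 42]


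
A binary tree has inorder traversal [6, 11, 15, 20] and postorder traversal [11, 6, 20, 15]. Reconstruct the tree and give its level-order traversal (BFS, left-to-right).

Inorder:   [6, 11, 15, 20]
Postorder: [11, 6, 20, 15]
Algorithm: postorder visits root last, so walk postorder right-to-left;
each value is the root of the current inorder slice — split it at that
value, recurse on the right subtree first, then the left.
Recursive splits:
  root=15; inorder splits into left=[6, 11], right=[20]
  root=20; inorder splits into left=[], right=[]
  root=6; inorder splits into left=[], right=[11]
  root=11; inorder splits into left=[], right=[]
Reconstructed level-order: [15, 6, 20, 11]


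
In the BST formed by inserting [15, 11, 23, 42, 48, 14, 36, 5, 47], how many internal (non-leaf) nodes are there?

Tree built from: [15, 11, 23, 42, 48, 14, 36, 5, 47]
Tree (level-order array): [15, 11, 23, 5, 14, None, 42, None, None, None, None, 36, 48, None, None, 47]
Rule: An internal node has at least one child.
Per-node child counts:
  node 15: 2 child(ren)
  node 11: 2 child(ren)
  node 5: 0 child(ren)
  node 14: 0 child(ren)
  node 23: 1 child(ren)
  node 42: 2 child(ren)
  node 36: 0 child(ren)
  node 48: 1 child(ren)
  node 47: 0 child(ren)
Matching nodes: [15, 11, 23, 42, 48]
Count of internal (non-leaf) nodes: 5


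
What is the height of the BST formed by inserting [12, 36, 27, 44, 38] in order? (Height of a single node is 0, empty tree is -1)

Insertion order: [12, 36, 27, 44, 38]
Tree (level-order array): [12, None, 36, 27, 44, None, None, 38]
Compute height bottom-up (empty subtree = -1):
  height(27) = 1 + max(-1, -1) = 0
  height(38) = 1 + max(-1, -1) = 0
  height(44) = 1 + max(0, -1) = 1
  height(36) = 1 + max(0, 1) = 2
  height(12) = 1 + max(-1, 2) = 3
Height = 3


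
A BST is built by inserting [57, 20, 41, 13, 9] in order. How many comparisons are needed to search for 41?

Search path for 41: 57 -> 20 -> 41
Found: True
Comparisons: 3


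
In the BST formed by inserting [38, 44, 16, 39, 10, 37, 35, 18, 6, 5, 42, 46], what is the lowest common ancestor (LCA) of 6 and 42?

Tree insertion order: [38, 44, 16, 39, 10, 37, 35, 18, 6, 5, 42, 46]
Tree (level-order array): [38, 16, 44, 10, 37, 39, 46, 6, None, 35, None, None, 42, None, None, 5, None, 18]
In a BST, the LCA of p=6, q=42 is the first node v on the
root-to-leaf path with p <= v <= q (go left if both < v, right if both > v).
Walk from root:
  at 38: 6 <= 38 <= 42, this is the LCA
LCA = 38


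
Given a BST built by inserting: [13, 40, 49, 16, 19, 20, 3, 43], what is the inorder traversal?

Tree insertion order: [13, 40, 49, 16, 19, 20, 3, 43]
Tree (level-order array): [13, 3, 40, None, None, 16, 49, None, 19, 43, None, None, 20]
Inorder traversal: [3, 13, 16, 19, 20, 40, 43, 49]


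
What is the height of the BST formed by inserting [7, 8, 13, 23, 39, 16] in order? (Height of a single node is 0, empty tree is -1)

Insertion order: [7, 8, 13, 23, 39, 16]
Tree (level-order array): [7, None, 8, None, 13, None, 23, 16, 39]
Compute height bottom-up (empty subtree = -1):
  height(16) = 1 + max(-1, -1) = 0
  height(39) = 1 + max(-1, -1) = 0
  height(23) = 1 + max(0, 0) = 1
  height(13) = 1 + max(-1, 1) = 2
  height(8) = 1 + max(-1, 2) = 3
  height(7) = 1 + max(-1, 3) = 4
Height = 4


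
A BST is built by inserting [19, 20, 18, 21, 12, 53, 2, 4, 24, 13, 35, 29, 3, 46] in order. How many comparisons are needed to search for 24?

Search path for 24: 19 -> 20 -> 21 -> 53 -> 24
Found: True
Comparisons: 5


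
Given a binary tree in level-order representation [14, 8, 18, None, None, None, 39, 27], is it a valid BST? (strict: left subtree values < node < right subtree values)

Level-order array: [14, 8, 18, None, None, None, 39, 27]
Validate using subtree bounds (lo, hi): at each node, require lo < value < hi,
then recurse left with hi=value and right with lo=value.
Preorder trace (stopping at first violation):
  at node 14 with bounds (-inf, +inf): OK
  at node 8 with bounds (-inf, 14): OK
  at node 18 with bounds (14, +inf): OK
  at node 39 with bounds (18, +inf): OK
  at node 27 with bounds (18, 39): OK
No violation found at any node.
Result: Valid BST


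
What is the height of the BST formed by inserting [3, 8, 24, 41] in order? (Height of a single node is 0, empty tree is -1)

Insertion order: [3, 8, 24, 41]
Tree (level-order array): [3, None, 8, None, 24, None, 41]
Compute height bottom-up (empty subtree = -1):
  height(41) = 1 + max(-1, -1) = 0
  height(24) = 1 + max(-1, 0) = 1
  height(8) = 1 + max(-1, 1) = 2
  height(3) = 1 + max(-1, 2) = 3
Height = 3


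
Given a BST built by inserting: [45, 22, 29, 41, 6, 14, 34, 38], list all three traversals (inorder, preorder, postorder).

Tree insertion order: [45, 22, 29, 41, 6, 14, 34, 38]
Tree (level-order array): [45, 22, None, 6, 29, None, 14, None, 41, None, None, 34, None, None, 38]
Inorder (L, root, R): [6, 14, 22, 29, 34, 38, 41, 45]
Preorder (root, L, R): [45, 22, 6, 14, 29, 41, 34, 38]
Postorder (L, R, root): [14, 6, 38, 34, 41, 29, 22, 45]


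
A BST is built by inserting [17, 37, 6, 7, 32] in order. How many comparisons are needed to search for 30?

Search path for 30: 17 -> 37 -> 32
Found: False
Comparisons: 3


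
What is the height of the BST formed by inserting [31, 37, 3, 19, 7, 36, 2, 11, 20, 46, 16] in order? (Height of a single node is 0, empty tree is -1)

Insertion order: [31, 37, 3, 19, 7, 36, 2, 11, 20, 46, 16]
Tree (level-order array): [31, 3, 37, 2, 19, 36, 46, None, None, 7, 20, None, None, None, None, None, 11, None, None, None, 16]
Compute height bottom-up (empty subtree = -1):
  height(2) = 1 + max(-1, -1) = 0
  height(16) = 1 + max(-1, -1) = 0
  height(11) = 1 + max(-1, 0) = 1
  height(7) = 1 + max(-1, 1) = 2
  height(20) = 1 + max(-1, -1) = 0
  height(19) = 1 + max(2, 0) = 3
  height(3) = 1 + max(0, 3) = 4
  height(36) = 1 + max(-1, -1) = 0
  height(46) = 1 + max(-1, -1) = 0
  height(37) = 1 + max(0, 0) = 1
  height(31) = 1 + max(4, 1) = 5
Height = 5


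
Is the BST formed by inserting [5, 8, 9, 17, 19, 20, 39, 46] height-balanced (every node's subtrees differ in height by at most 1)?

Tree (level-order array): [5, None, 8, None, 9, None, 17, None, 19, None, 20, None, 39, None, 46]
Definition: a tree is height-balanced if, at every node, |h(left) - h(right)| <= 1 (empty subtree has height -1).
Bottom-up per-node check:
  node 46: h_left=-1, h_right=-1, diff=0 [OK], height=0
  node 39: h_left=-1, h_right=0, diff=1 [OK], height=1
  node 20: h_left=-1, h_right=1, diff=2 [FAIL (|-1-1|=2 > 1)], height=2
  node 19: h_left=-1, h_right=2, diff=3 [FAIL (|-1-2|=3 > 1)], height=3
  node 17: h_left=-1, h_right=3, diff=4 [FAIL (|-1-3|=4 > 1)], height=4
  node 9: h_left=-1, h_right=4, diff=5 [FAIL (|-1-4|=5 > 1)], height=5
  node 8: h_left=-1, h_right=5, diff=6 [FAIL (|-1-5|=6 > 1)], height=6
  node 5: h_left=-1, h_right=6, diff=7 [FAIL (|-1-6|=7 > 1)], height=7
Node 20 violates the condition: |-1 - 1| = 2 > 1.
Result: Not balanced


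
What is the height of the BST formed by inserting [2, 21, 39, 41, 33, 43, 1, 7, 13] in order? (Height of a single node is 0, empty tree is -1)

Insertion order: [2, 21, 39, 41, 33, 43, 1, 7, 13]
Tree (level-order array): [2, 1, 21, None, None, 7, 39, None, 13, 33, 41, None, None, None, None, None, 43]
Compute height bottom-up (empty subtree = -1):
  height(1) = 1 + max(-1, -1) = 0
  height(13) = 1 + max(-1, -1) = 0
  height(7) = 1 + max(-1, 0) = 1
  height(33) = 1 + max(-1, -1) = 0
  height(43) = 1 + max(-1, -1) = 0
  height(41) = 1 + max(-1, 0) = 1
  height(39) = 1 + max(0, 1) = 2
  height(21) = 1 + max(1, 2) = 3
  height(2) = 1 + max(0, 3) = 4
Height = 4


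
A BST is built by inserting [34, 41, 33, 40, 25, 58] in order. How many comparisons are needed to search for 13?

Search path for 13: 34 -> 33 -> 25
Found: False
Comparisons: 3


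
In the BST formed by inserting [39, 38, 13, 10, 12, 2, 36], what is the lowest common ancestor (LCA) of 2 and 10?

Tree insertion order: [39, 38, 13, 10, 12, 2, 36]
Tree (level-order array): [39, 38, None, 13, None, 10, 36, 2, 12]
In a BST, the LCA of p=2, q=10 is the first node v on the
root-to-leaf path with p <= v <= q (go left if both < v, right if both > v).
Walk from root:
  at 39: both 2 and 10 < 39, go left
  at 38: both 2 and 10 < 38, go left
  at 13: both 2 and 10 < 13, go left
  at 10: 2 <= 10 <= 10, this is the LCA
LCA = 10


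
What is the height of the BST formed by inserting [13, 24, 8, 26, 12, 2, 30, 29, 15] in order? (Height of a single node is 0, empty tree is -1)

Insertion order: [13, 24, 8, 26, 12, 2, 30, 29, 15]
Tree (level-order array): [13, 8, 24, 2, 12, 15, 26, None, None, None, None, None, None, None, 30, 29]
Compute height bottom-up (empty subtree = -1):
  height(2) = 1 + max(-1, -1) = 0
  height(12) = 1 + max(-1, -1) = 0
  height(8) = 1 + max(0, 0) = 1
  height(15) = 1 + max(-1, -1) = 0
  height(29) = 1 + max(-1, -1) = 0
  height(30) = 1 + max(0, -1) = 1
  height(26) = 1 + max(-1, 1) = 2
  height(24) = 1 + max(0, 2) = 3
  height(13) = 1 + max(1, 3) = 4
Height = 4


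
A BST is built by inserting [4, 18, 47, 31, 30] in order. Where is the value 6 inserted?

Starting tree (level order): [4, None, 18, None, 47, 31, None, 30]
Insertion path: 4 -> 18
Result: insert 6 as left child of 18
Final tree (level order): [4, None, 18, 6, 47, None, None, 31, None, 30]


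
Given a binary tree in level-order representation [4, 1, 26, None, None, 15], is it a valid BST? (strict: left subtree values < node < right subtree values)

Level-order array: [4, 1, 26, None, None, 15]
Validate using subtree bounds (lo, hi): at each node, require lo < value < hi,
then recurse left with hi=value and right with lo=value.
Preorder trace (stopping at first violation):
  at node 4 with bounds (-inf, +inf): OK
  at node 1 with bounds (-inf, 4): OK
  at node 26 with bounds (4, +inf): OK
  at node 15 with bounds (4, 26): OK
No violation found at any node.
Result: Valid BST


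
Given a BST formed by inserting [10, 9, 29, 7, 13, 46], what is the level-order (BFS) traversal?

Tree insertion order: [10, 9, 29, 7, 13, 46]
Tree (level-order array): [10, 9, 29, 7, None, 13, 46]
BFS from the root, enqueuing left then right child of each popped node:
  queue [10] -> pop 10, enqueue [9, 29], visited so far: [10]
  queue [9, 29] -> pop 9, enqueue [7], visited so far: [10, 9]
  queue [29, 7] -> pop 29, enqueue [13, 46], visited so far: [10, 9, 29]
  queue [7, 13, 46] -> pop 7, enqueue [none], visited so far: [10, 9, 29, 7]
  queue [13, 46] -> pop 13, enqueue [none], visited so far: [10, 9, 29, 7, 13]
  queue [46] -> pop 46, enqueue [none], visited so far: [10, 9, 29, 7, 13, 46]
Result: [10, 9, 29, 7, 13, 46]


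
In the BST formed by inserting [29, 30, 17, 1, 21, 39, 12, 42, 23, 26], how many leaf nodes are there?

Tree built from: [29, 30, 17, 1, 21, 39, 12, 42, 23, 26]
Tree (level-order array): [29, 17, 30, 1, 21, None, 39, None, 12, None, 23, None, 42, None, None, None, 26]
Rule: A leaf has 0 children.
Per-node child counts:
  node 29: 2 child(ren)
  node 17: 2 child(ren)
  node 1: 1 child(ren)
  node 12: 0 child(ren)
  node 21: 1 child(ren)
  node 23: 1 child(ren)
  node 26: 0 child(ren)
  node 30: 1 child(ren)
  node 39: 1 child(ren)
  node 42: 0 child(ren)
Matching nodes: [12, 26, 42]
Count of leaf nodes: 3


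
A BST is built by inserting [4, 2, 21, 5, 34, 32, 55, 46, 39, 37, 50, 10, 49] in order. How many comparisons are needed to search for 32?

Search path for 32: 4 -> 21 -> 34 -> 32
Found: True
Comparisons: 4


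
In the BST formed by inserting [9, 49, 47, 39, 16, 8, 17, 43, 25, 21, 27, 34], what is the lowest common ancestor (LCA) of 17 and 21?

Tree insertion order: [9, 49, 47, 39, 16, 8, 17, 43, 25, 21, 27, 34]
Tree (level-order array): [9, 8, 49, None, None, 47, None, 39, None, 16, 43, None, 17, None, None, None, 25, 21, 27, None, None, None, 34]
In a BST, the LCA of p=17, q=21 is the first node v on the
root-to-leaf path with p <= v <= q (go left if both < v, right if both > v).
Walk from root:
  at 9: both 17 and 21 > 9, go right
  at 49: both 17 and 21 < 49, go left
  at 47: both 17 and 21 < 47, go left
  at 39: both 17 and 21 < 39, go left
  at 16: both 17 and 21 > 16, go right
  at 17: 17 <= 17 <= 21, this is the LCA
LCA = 17


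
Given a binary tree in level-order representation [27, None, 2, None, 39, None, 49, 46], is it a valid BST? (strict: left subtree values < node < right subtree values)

Level-order array: [27, None, 2, None, 39, None, 49, 46]
Validate using subtree bounds (lo, hi): at each node, require lo < value < hi,
then recurse left with hi=value and right with lo=value.
Preorder trace (stopping at first violation):
  at node 27 with bounds (-inf, +inf): OK
  at node 2 with bounds (27, +inf): VIOLATION
Node 2 violates its bound: not (27 < 2 < +inf).
Result: Not a valid BST


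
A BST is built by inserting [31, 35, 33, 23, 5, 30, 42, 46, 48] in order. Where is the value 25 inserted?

Starting tree (level order): [31, 23, 35, 5, 30, 33, 42, None, None, None, None, None, None, None, 46, None, 48]
Insertion path: 31 -> 23 -> 30
Result: insert 25 as left child of 30
Final tree (level order): [31, 23, 35, 5, 30, 33, 42, None, None, 25, None, None, None, None, 46, None, None, None, 48]


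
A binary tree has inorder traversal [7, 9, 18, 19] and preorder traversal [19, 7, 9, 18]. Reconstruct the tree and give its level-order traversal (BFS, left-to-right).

Inorder:  [7, 9, 18, 19]
Preorder: [19, 7, 9, 18]
Algorithm: preorder visits root first, so consume preorder in order;
for each root, split the current inorder slice at that value into
left-subtree inorder and right-subtree inorder, then recurse.
Recursive splits:
  root=19; inorder splits into left=[7, 9, 18], right=[]
  root=7; inorder splits into left=[], right=[9, 18]
  root=9; inorder splits into left=[], right=[18]
  root=18; inorder splits into left=[], right=[]
Reconstructed level-order: [19, 7, 9, 18]


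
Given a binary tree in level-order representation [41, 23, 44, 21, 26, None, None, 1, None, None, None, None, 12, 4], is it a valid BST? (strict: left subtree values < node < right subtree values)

Level-order array: [41, 23, 44, 21, 26, None, None, 1, None, None, None, None, 12, 4]
Validate using subtree bounds (lo, hi): at each node, require lo < value < hi,
then recurse left with hi=value and right with lo=value.
Preorder trace (stopping at first violation):
  at node 41 with bounds (-inf, +inf): OK
  at node 23 with bounds (-inf, 41): OK
  at node 21 with bounds (-inf, 23): OK
  at node 1 with bounds (-inf, 21): OK
  at node 12 with bounds (1, 21): OK
  at node 4 with bounds (1, 12): OK
  at node 26 with bounds (23, 41): OK
  at node 44 with bounds (41, +inf): OK
No violation found at any node.
Result: Valid BST


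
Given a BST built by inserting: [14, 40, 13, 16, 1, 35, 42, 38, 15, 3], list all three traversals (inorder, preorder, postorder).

Tree insertion order: [14, 40, 13, 16, 1, 35, 42, 38, 15, 3]
Tree (level-order array): [14, 13, 40, 1, None, 16, 42, None, 3, 15, 35, None, None, None, None, None, None, None, 38]
Inorder (L, root, R): [1, 3, 13, 14, 15, 16, 35, 38, 40, 42]
Preorder (root, L, R): [14, 13, 1, 3, 40, 16, 15, 35, 38, 42]
Postorder (L, R, root): [3, 1, 13, 15, 38, 35, 16, 42, 40, 14]


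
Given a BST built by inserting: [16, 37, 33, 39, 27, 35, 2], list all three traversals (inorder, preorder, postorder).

Tree insertion order: [16, 37, 33, 39, 27, 35, 2]
Tree (level-order array): [16, 2, 37, None, None, 33, 39, 27, 35]
Inorder (L, root, R): [2, 16, 27, 33, 35, 37, 39]
Preorder (root, L, R): [16, 2, 37, 33, 27, 35, 39]
Postorder (L, R, root): [2, 27, 35, 33, 39, 37, 16]


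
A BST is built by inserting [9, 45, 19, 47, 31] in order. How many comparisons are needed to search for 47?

Search path for 47: 9 -> 45 -> 47
Found: True
Comparisons: 3


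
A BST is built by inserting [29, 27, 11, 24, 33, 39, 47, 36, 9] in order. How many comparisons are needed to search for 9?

Search path for 9: 29 -> 27 -> 11 -> 9
Found: True
Comparisons: 4


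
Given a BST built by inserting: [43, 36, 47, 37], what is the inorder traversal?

Tree insertion order: [43, 36, 47, 37]
Tree (level-order array): [43, 36, 47, None, 37]
Inorder traversal: [36, 37, 43, 47]


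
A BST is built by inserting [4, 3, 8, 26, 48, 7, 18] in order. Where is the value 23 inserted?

Starting tree (level order): [4, 3, 8, None, None, 7, 26, None, None, 18, 48]
Insertion path: 4 -> 8 -> 26 -> 18
Result: insert 23 as right child of 18
Final tree (level order): [4, 3, 8, None, None, 7, 26, None, None, 18, 48, None, 23]


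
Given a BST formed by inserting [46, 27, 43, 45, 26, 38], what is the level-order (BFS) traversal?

Tree insertion order: [46, 27, 43, 45, 26, 38]
Tree (level-order array): [46, 27, None, 26, 43, None, None, 38, 45]
BFS from the root, enqueuing left then right child of each popped node:
  queue [46] -> pop 46, enqueue [27], visited so far: [46]
  queue [27] -> pop 27, enqueue [26, 43], visited so far: [46, 27]
  queue [26, 43] -> pop 26, enqueue [none], visited so far: [46, 27, 26]
  queue [43] -> pop 43, enqueue [38, 45], visited so far: [46, 27, 26, 43]
  queue [38, 45] -> pop 38, enqueue [none], visited so far: [46, 27, 26, 43, 38]
  queue [45] -> pop 45, enqueue [none], visited so far: [46, 27, 26, 43, 38, 45]
Result: [46, 27, 26, 43, 38, 45]


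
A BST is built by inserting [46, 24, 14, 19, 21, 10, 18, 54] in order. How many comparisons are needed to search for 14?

Search path for 14: 46 -> 24 -> 14
Found: True
Comparisons: 3


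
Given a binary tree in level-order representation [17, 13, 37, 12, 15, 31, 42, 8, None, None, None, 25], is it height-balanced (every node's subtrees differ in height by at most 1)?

Tree (level-order array): [17, 13, 37, 12, 15, 31, 42, 8, None, None, None, 25]
Definition: a tree is height-balanced if, at every node, |h(left) - h(right)| <= 1 (empty subtree has height -1).
Bottom-up per-node check:
  node 8: h_left=-1, h_right=-1, diff=0 [OK], height=0
  node 12: h_left=0, h_right=-1, diff=1 [OK], height=1
  node 15: h_left=-1, h_right=-1, diff=0 [OK], height=0
  node 13: h_left=1, h_right=0, diff=1 [OK], height=2
  node 25: h_left=-1, h_right=-1, diff=0 [OK], height=0
  node 31: h_left=0, h_right=-1, diff=1 [OK], height=1
  node 42: h_left=-1, h_right=-1, diff=0 [OK], height=0
  node 37: h_left=1, h_right=0, diff=1 [OK], height=2
  node 17: h_left=2, h_right=2, diff=0 [OK], height=3
All nodes satisfy the balance condition.
Result: Balanced


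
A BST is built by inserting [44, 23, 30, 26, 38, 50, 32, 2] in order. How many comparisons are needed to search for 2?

Search path for 2: 44 -> 23 -> 2
Found: True
Comparisons: 3


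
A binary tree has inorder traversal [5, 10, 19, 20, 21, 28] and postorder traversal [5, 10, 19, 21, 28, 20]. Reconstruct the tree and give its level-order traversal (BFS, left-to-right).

Inorder:   [5, 10, 19, 20, 21, 28]
Postorder: [5, 10, 19, 21, 28, 20]
Algorithm: postorder visits root last, so walk postorder right-to-left;
each value is the root of the current inorder slice — split it at that
value, recurse on the right subtree first, then the left.
Recursive splits:
  root=20; inorder splits into left=[5, 10, 19], right=[21, 28]
  root=28; inorder splits into left=[21], right=[]
  root=21; inorder splits into left=[], right=[]
  root=19; inorder splits into left=[5, 10], right=[]
  root=10; inorder splits into left=[5], right=[]
  root=5; inorder splits into left=[], right=[]
Reconstructed level-order: [20, 19, 28, 10, 21, 5]


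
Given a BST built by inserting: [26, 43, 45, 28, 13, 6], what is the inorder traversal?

Tree insertion order: [26, 43, 45, 28, 13, 6]
Tree (level-order array): [26, 13, 43, 6, None, 28, 45]
Inorder traversal: [6, 13, 26, 28, 43, 45]


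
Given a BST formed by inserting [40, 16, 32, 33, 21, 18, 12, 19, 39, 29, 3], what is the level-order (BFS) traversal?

Tree insertion order: [40, 16, 32, 33, 21, 18, 12, 19, 39, 29, 3]
Tree (level-order array): [40, 16, None, 12, 32, 3, None, 21, 33, None, None, 18, 29, None, 39, None, 19]
BFS from the root, enqueuing left then right child of each popped node:
  queue [40] -> pop 40, enqueue [16], visited so far: [40]
  queue [16] -> pop 16, enqueue [12, 32], visited so far: [40, 16]
  queue [12, 32] -> pop 12, enqueue [3], visited so far: [40, 16, 12]
  queue [32, 3] -> pop 32, enqueue [21, 33], visited so far: [40, 16, 12, 32]
  queue [3, 21, 33] -> pop 3, enqueue [none], visited so far: [40, 16, 12, 32, 3]
  queue [21, 33] -> pop 21, enqueue [18, 29], visited so far: [40, 16, 12, 32, 3, 21]
  queue [33, 18, 29] -> pop 33, enqueue [39], visited so far: [40, 16, 12, 32, 3, 21, 33]
  queue [18, 29, 39] -> pop 18, enqueue [19], visited so far: [40, 16, 12, 32, 3, 21, 33, 18]
  queue [29, 39, 19] -> pop 29, enqueue [none], visited so far: [40, 16, 12, 32, 3, 21, 33, 18, 29]
  queue [39, 19] -> pop 39, enqueue [none], visited so far: [40, 16, 12, 32, 3, 21, 33, 18, 29, 39]
  queue [19] -> pop 19, enqueue [none], visited so far: [40, 16, 12, 32, 3, 21, 33, 18, 29, 39, 19]
Result: [40, 16, 12, 32, 3, 21, 33, 18, 29, 39, 19]


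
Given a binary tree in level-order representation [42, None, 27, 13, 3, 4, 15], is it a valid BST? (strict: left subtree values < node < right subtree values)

Level-order array: [42, None, 27, 13, 3, 4, 15]
Validate using subtree bounds (lo, hi): at each node, require lo < value < hi,
then recurse left with hi=value and right with lo=value.
Preorder trace (stopping at first violation):
  at node 42 with bounds (-inf, +inf): OK
  at node 27 with bounds (42, +inf): VIOLATION
Node 27 violates its bound: not (42 < 27 < +inf).
Result: Not a valid BST


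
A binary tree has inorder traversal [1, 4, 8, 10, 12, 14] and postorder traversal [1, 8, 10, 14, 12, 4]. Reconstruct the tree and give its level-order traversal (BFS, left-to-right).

Inorder:   [1, 4, 8, 10, 12, 14]
Postorder: [1, 8, 10, 14, 12, 4]
Algorithm: postorder visits root last, so walk postorder right-to-left;
each value is the root of the current inorder slice — split it at that
value, recurse on the right subtree first, then the left.
Recursive splits:
  root=4; inorder splits into left=[1], right=[8, 10, 12, 14]
  root=12; inorder splits into left=[8, 10], right=[14]
  root=14; inorder splits into left=[], right=[]
  root=10; inorder splits into left=[8], right=[]
  root=8; inorder splits into left=[], right=[]
  root=1; inorder splits into left=[], right=[]
Reconstructed level-order: [4, 1, 12, 10, 14, 8]


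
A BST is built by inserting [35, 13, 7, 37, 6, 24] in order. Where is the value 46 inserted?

Starting tree (level order): [35, 13, 37, 7, 24, None, None, 6]
Insertion path: 35 -> 37
Result: insert 46 as right child of 37
Final tree (level order): [35, 13, 37, 7, 24, None, 46, 6]


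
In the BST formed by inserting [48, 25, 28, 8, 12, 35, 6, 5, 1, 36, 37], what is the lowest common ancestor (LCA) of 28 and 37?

Tree insertion order: [48, 25, 28, 8, 12, 35, 6, 5, 1, 36, 37]
Tree (level-order array): [48, 25, None, 8, 28, 6, 12, None, 35, 5, None, None, None, None, 36, 1, None, None, 37]
In a BST, the LCA of p=28, q=37 is the first node v on the
root-to-leaf path with p <= v <= q (go left if both < v, right if both > v).
Walk from root:
  at 48: both 28 and 37 < 48, go left
  at 25: both 28 and 37 > 25, go right
  at 28: 28 <= 28 <= 37, this is the LCA
LCA = 28


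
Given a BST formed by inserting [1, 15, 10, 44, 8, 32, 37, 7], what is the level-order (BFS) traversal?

Tree insertion order: [1, 15, 10, 44, 8, 32, 37, 7]
Tree (level-order array): [1, None, 15, 10, 44, 8, None, 32, None, 7, None, None, 37]
BFS from the root, enqueuing left then right child of each popped node:
  queue [1] -> pop 1, enqueue [15], visited so far: [1]
  queue [15] -> pop 15, enqueue [10, 44], visited so far: [1, 15]
  queue [10, 44] -> pop 10, enqueue [8], visited so far: [1, 15, 10]
  queue [44, 8] -> pop 44, enqueue [32], visited so far: [1, 15, 10, 44]
  queue [8, 32] -> pop 8, enqueue [7], visited so far: [1, 15, 10, 44, 8]
  queue [32, 7] -> pop 32, enqueue [37], visited so far: [1, 15, 10, 44, 8, 32]
  queue [7, 37] -> pop 7, enqueue [none], visited so far: [1, 15, 10, 44, 8, 32, 7]
  queue [37] -> pop 37, enqueue [none], visited so far: [1, 15, 10, 44, 8, 32, 7, 37]
Result: [1, 15, 10, 44, 8, 32, 7, 37]


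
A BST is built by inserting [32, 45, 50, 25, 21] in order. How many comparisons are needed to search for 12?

Search path for 12: 32 -> 25 -> 21
Found: False
Comparisons: 3


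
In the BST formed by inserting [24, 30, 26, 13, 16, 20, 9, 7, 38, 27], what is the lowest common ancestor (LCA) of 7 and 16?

Tree insertion order: [24, 30, 26, 13, 16, 20, 9, 7, 38, 27]
Tree (level-order array): [24, 13, 30, 9, 16, 26, 38, 7, None, None, 20, None, 27]
In a BST, the LCA of p=7, q=16 is the first node v on the
root-to-leaf path with p <= v <= q (go left if both < v, right if both > v).
Walk from root:
  at 24: both 7 and 16 < 24, go left
  at 13: 7 <= 13 <= 16, this is the LCA
LCA = 13


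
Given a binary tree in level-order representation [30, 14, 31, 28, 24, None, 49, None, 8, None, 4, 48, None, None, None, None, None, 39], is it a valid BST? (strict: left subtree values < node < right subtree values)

Level-order array: [30, 14, 31, 28, 24, None, 49, None, 8, None, 4, 48, None, None, None, None, None, 39]
Validate using subtree bounds (lo, hi): at each node, require lo < value < hi,
then recurse left with hi=value and right with lo=value.
Preorder trace (stopping at first violation):
  at node 30 with bounds (-inf, +inf): OK
  at node 14 with bounds (-inf, 30): OK
  at node 28 with bounds (-inf, 14): VIOLATION
Node 28 violates its bound: not (-inf < 28 < 14).
Result: Not a valid BST


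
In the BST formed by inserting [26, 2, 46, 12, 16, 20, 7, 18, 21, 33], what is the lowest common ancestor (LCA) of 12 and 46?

Tree insertion order: [26, 2, 46, 12, 16, 20, 7, 18, 21, 33]
Tree (level-order array): [26, 2, 46, None, 12, 33, None, 7, 16, None, None, None, None, None, 20, 18, 21]
In a BST, the LCA of p=12, q=46 is the first node v on the
root-to-leaf path with p <= v <= q (go left if both < v, right if both > v).
Walk from root:
  at 26: 12 <= 26 <= 46, this is the LCA
LCA = 26


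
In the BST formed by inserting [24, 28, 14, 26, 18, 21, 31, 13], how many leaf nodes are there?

Tree built from: [24, 28, 14, 26, 18, 21, 31, 13]
Tree (level-order array): [24, 14, 28, 13, 18, 26, 31, None, None, None, 21]
Rule: A leaf has 0 children.
Per-node child counts:
  node 24: 2 child(ren)
  node 14: 2 child(ren)
  node 13: 0 child(ren)
  node 18: 1 child(ren)
  node 21: 0 child(ren)
  node 28: 2 child(ren)
  node 26: 0 child(ren)
  node 31: 0 child(ren)
Matching nodes: [13, 21, 26, 31]
Count of leaf nodes: 4


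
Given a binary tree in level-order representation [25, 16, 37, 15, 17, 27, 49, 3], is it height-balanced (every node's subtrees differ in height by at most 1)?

Tree (level-order array): [25, 16, 37, 15, 17, 27, 49, 3]
Definition: a tree is height-balanced if, at every node, |h(left) - h(right)| <= 1 (empty subtree has height -1).
Bottom-up per-node check:
  node 3: h_left=-1, h_right=-1, diff=0 [OK], height=0
  node 15: h_left=0, h_right=-1, diff=1 [OK], height=1
  node 17: h_left=-1, h_right=-1, diff=0 [OK], height=0
  node 16: h_left=1, h_right=0, diff=1 [OK], height=2
  node 27: h_left=-1, h_right=-1, diff=0 [OK], height=0
  node 49: h_left=-1, h_right=-1, diff=0 [OK], height=0
  node 37: h_left=0, h_right=0, diff=0 [OK], height=1
  node 25: h_left=2, h_right=1, diff=1 [OK], height=3
All nodes satisfy the balance condition.
Result: Balanced


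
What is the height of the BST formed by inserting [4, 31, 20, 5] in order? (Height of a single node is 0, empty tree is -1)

Insertion order: [4, 31, 20, 5]
Tree (level-order array): [4, None, 31, 20, None, 5]
Compute height bottom-up (empty subtree = -1):
  height(5) = 1 + max(-1, -1) = 0
  height(20) = 1 + max(0, -1) = 1
  height(31) = 1 + max(1, -1) = 2
  height(4) = 1 + max(-1, 2) = 3
Height = 3


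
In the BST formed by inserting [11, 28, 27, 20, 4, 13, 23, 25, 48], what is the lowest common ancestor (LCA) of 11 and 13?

Tree insertion order: [11, 28, 27, 20, 4, 13, 23, 25, 48]
Tree (level-order array): [11, 4, 28, None, None, 27, 48, 20, None, None, None, 13, 23, None, None, None, 25]
In a BST, the LCA of p=11, q=13 is the first node v on the
root-to-leaf path with p <= v <= q (go left if both < v, right if both > v).
Walk from root:
  at 11: 11 <= 11 <= 13, this is the LCA
LCA = 11


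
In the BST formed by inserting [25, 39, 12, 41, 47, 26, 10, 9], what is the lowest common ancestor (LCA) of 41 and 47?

Tree insertion order: [25, 39, 12, 41, 47, 26, 10, 9]
Tree (level-order array): [25, 12, 39, 10, None, 26, 41, 9, None, None, None, None, 47]
In a BST, the LCA of p=41, q=47 is the first node v on the
root-to-leaf path with p <= v <= q (go left if both < v, right if both > v).
Walk from root:
  at 25: both 41 and 47 > 25, go right
  at 39: both 41 and 47 > 39, go right
  at 41: 41 <= 41 <= 47, this is the LCA
LCA = 41


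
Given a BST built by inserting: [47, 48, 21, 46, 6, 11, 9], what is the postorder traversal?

Tree insertion order: [47, 48, 21, 46, 6, 11, 9]
Tree (level-order array): [47, 21, 48, 6, 46, None, None, None, 11, None, None, 9]
Postorder traversal: [9, 11, 6, 46, 21, 48, 47]


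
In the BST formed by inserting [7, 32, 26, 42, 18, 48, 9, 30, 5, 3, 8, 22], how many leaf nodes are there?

Tree built from: [7, 32, 26, 42, 18, 48, 9, 30, 5, 3, 8, 22]
Tree (level-order array): [7, 5, 32, 3, None, 26, 42, None, None, 18, 30, None, 48, 9, 22, None, None, None, None, 8]
Rule: A leaf has 0 children.
Per-node child counts:
  node 7: 2 child(ren)
  node 5: 1 child(ren)
  node 3: 0 child(ren)
  node 32: 2 child(ren)
  node 26: 2 child(ren)
  node 18: 2 child(ren)
  node 9: 1 child(ren)
  node 8: 0 child(ren)
  node 22: 0 child(ren)
  node 30: 0 child(ren)
  node 42: 1 child(ren)
  node 48: 0 child(ren)
Matching nodes: [3, 8, 22, 30, 48]
Count of leaf nodes: 5


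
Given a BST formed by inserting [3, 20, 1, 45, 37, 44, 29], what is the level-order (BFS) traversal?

Tree insertion order: [3, 20, 1, 45, 37, 44, 29]
Tree (level-order array): [3, 1, 20, None, None, None, 45, 37, None, 29, 44]
BFS from the root, enqueuing left then right child of each popped node:
  queue [3] -> pop 3, enqueue [1, 20], visited so far: [3]
  queue [1, 20] -> pop 1, enqueue [none], visited so far: [3, 1]
  queue [20] -> pop 20, enqueue [45], visited so far: [3, 1, 20]
  queue [45] -> pop 45, enqueue [37], visited so far: [3, 1, 20, 45]
  queue [37] -> pop 37, enqueue [29, 44], visited so far: [3, 1, 20, 45, 37]
  queue [29, 44] -> pop 29, enqueue [none], visited so far: [3, 1, 20, 45, 37, 29]
  queue [44] -> pop 44, enqueue [none], visited so far: [3, 1, 20, 45, 37, 29, 44]
Result: [3, 1, 20, 45, 37, 29, 44]


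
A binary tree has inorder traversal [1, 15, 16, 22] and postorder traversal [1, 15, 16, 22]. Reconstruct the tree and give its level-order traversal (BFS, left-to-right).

Inorder:   [1, 15, 16, 22]
Postorder: [1, 15, 16, 22]
Algorithm: postorder visits root last, so walk postorder right-to-left;
each value is the root of the current inorder slice — split it at that
value, recurse on the right subtree first, then the left.
Recursive splits:
  root=22; inorder splits into left=[1, 15, 16], right=[]
  root=16; inorder splits into left=[1, 15], right=[]
  root=15; inorder splits into left=[1], right=[]
  root=1; inorder splits into left=[], right=[]
Reconstructed level-order: [22, 16, 15, 1]


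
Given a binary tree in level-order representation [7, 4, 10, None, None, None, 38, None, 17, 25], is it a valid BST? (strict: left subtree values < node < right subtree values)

Level-order array: [7, 4, 10, None, None, None, 38, None, 17, 25]
Validate using subtree bounds (lo, hi): at each node, require lo < value < hi,
then recurse left with hi=value and right with lo=value.
Preorder trace (stopping at first violation):
  at node 7 with bounds (-inf, +inf): OK
  at node 4 with bounds (-inf, 7): OK
  at node 10 with bounds (7, +inf): OK
  at node 38 with bounds (10, +inf): OK
  at node 17 with bounds (38, +inf): VIOLATION
Node 17 violates its bound: not (38 < 17 < +inf).
Result: Not a valid BST


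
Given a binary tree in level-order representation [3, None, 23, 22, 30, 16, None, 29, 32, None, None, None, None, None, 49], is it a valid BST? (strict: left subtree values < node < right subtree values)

Level-order array: [3, None, 23, 22, 30, 16, None, 29, 32, None, None, None, None, None, 49]
Validate using subtree bounds (lo, hi): at each node, require lo < value < hi,
then recurse left with hi=value and right with lo=value.
Preorder trace (stopping at first violation):
  at node 3 with bounds (-inf, +inf): OK
  at node 23 with bounds (3, +inf): OK
  at node 22 with bounds (3, 23): OK
  at node 16 with bounds (3, 22): OK
  at node 30 with bounds (23, +inf): OK
  at node 29 with bounds (23, 30): OK
  at node 32 with bounds (30, +inf): OK
  at node 49 with bounds (32, +inf): OK
No violation found at any node.
Result: Valid BST


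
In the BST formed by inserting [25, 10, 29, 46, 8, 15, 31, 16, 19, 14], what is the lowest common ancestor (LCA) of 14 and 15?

Tree insertion order: [25, 10, 29, 46, 8, 15, 31, 16, 19, 14]
Tree (level-order array): [25, 10, 29, 8, 15, None, 46, None, None, 14, 16, 31, None, None, None, None, 19]
In a BST, the LCA of p=14, q=15 is the first node v on the
root-to-leaf path with p <= v <= q (go left if both < v, right if both > v).
Walk from root:
  at 25: both 14 and 15 < 25, go left
  at 10: both 14 and 15 > 10, go right
  at 15: 14 <= 15 <= 15, this is the LCA
LCA = 15


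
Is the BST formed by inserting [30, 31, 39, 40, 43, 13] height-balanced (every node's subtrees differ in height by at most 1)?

Tree (level-order array): [30, 13, 31, None, None, None, 39, None, 40, None, 43]
Definition: a tree is height-balanced if, at every node, |h(left) - h(right)| <= 1 (empty subtree has height -1).
Bottom-up per-node check:
  node 13: h_left=-1, h_right=-1, diff=0 [OK], height=0
  node 43: h_left=-1, h_right=-1, diff=0 [OK], height=0
  node 40: h_left=-1, h_right=0, diff=1 [OK], height=1
  node 39: h_left=-1, h_right=1, diff=2 [FAIL (|-1-1|=2 > 1)], height=2
  node 31: h_left=-1, h_right=2, diff=3 [FAIL (|-1-2|=3 > 1)], height=3
  node 30: h_left=0, h_right=3, diff=3 [FAIL (|0-3|=3 > 1)], height=4
Node 39 violates the condition: |-1 - 1| = 2 > 1.
Result: Not balanced


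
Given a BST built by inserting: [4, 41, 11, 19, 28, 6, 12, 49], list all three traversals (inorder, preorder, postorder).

Tree insertion order: [4, 41, 11, 19, 28, 6, 12, 49]
Tree (level-order array): [4, None, 41, 11, 49, 6, 19, None, None, None, None, 12, 28]
Inorder (L, root, R): [4, 6, 11, 12, 19, 28, 41, 49]
Preorder (root, L, R): [4, 41, 11, 6, 19, 12, 28, 49]
Postorder (L, R, root): [6, 12, 28, 19, 11, 49, 41, 4]


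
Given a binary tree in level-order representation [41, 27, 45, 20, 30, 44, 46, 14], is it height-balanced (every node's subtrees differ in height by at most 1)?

Tree (level-order array): [41, 27, 45, 20, 30, 44, 46, 14]
Definition: a tree is height-balanced if, at every node, |h(left) - h(right)| <= 1 (empty subtree has height -1).
Bottom-up per-node check:
  node 14: h_left=-1, h_right=-1, diff=0 [OK], height=0
  node 20: h_left=0, h_right=-1, diff=1 [OK], height=1
  node 30: h_left=-1, h_right=-1, diff=0 [OK], height=0
  node 27: h_left=1, h_right=0, diff=1 [OK], height=2
  node 44: h_left=-1, h_right=-1, diff=0 [OK], height=0
  node 46: h_left=-1, h_right=-1, diff=0 [OK], height=0
  node 45: h_left=0, h_right=0, diff=0 [OK], height=1
  node 41: h_left=2, h_right=1, diff=1 [OK], height=3
All nodes satisfy the balance condition.
Result: Balanced


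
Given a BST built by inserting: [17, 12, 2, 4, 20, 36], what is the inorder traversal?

Tree insertion order: [17, 12, 2, 4, 20, 36]
Tree (level-order array): [17, 12, 20, 2, None, None, 36, None, 4]
Inorder traversal: [2, 4, 12, 17, 20, 36]


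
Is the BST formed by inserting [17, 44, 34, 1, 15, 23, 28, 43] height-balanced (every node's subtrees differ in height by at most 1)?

Tree (level-order array): [17, 1, 44, None, 15, 34, None, None, None, 23, 43, None, 28]
Definition: a tree is height-balanced if, at every node, |h(left) - h(right)| <= 1 (empty subtree has height -1).
Bottom-up per-node check:
  node 15: h_left=-1, h_right=-1, diff=0 [OK], height=0
  node 1: h_left=-1, h_right=0, diff=1 [OK], height=1
  node 28: h_left=-1, h_right=-1, diff=0 [OK], height=0
  node 23: h_left=-1, h_right=0, diff=1 [OK], height=1
  node 43: h_left=-1, h_right=-1, diff=0 [OK], height=0
  node 34: h_left=1, h_right=0, diff=1 [OK], height=2
  node 44: h_left=2, h_right=-1, diff=3 [FAIL (|2--1|=3 > 1)], height=3
  node 17: h_left=1, h_right=3, diff=2 [FAIL (|1-3|=2 > 1)], height=4
Node 44 violates the condition: |2 - -1| = 3 > 1.
Result: Not balanced


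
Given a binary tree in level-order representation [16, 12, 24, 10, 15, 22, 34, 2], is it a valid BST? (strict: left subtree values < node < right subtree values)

Level-order array: [16, 12, 24, 10, 15, 22, 34, 2]
Validate using subtree bounds (lo, hi): at each node, require lo < value < hi,
then recurse left with hi=value and right with lo=value.
Preorder trace (stopping at first violation):
  at node 16 with bounds (-inf, +inf): OK
  at node 12 with bounds (-inf, 16): OK
  at node 10 with bounds (-inf, 12): OK
  at node 2 with bounds (-inf, 10): OK
  at node 15 with bounds (12, 16): OK
  at node 24 with bounds (16, +inf): OK
  at node 22 with bounds (16, 24): OK
  at node 34 with bounds (24, +inf): OK
No violation found at any node.
Result: Valid BST


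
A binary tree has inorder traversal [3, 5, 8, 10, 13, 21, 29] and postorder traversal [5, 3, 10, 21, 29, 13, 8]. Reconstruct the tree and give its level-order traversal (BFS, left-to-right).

Inorder:   [3, 5, 8, 10, 13, 21, 29]
Postorder: [5, 3, 10, 21, 29, 13, 8]
Algorithm: postorder visits root last, so walk postorder right-to-left;
each value is the root of the current inorder slice — split it at that
value, recurse on the right subtree first, then the left.
Recursive splits:
  root=8; inorder splits into left=[3, 5], right=[10, 13, 21, 29]
  root=13; inorder splits into left=[10], right=[21, 29]
  root=29; inorder splits into left=[21], right=[]
  root=21; inorder splits into left=[], right=[]
  root=10; inorder splits into left=[], right=[]
  root=3; inorder splits into left=[], right=[5]
  root=5; inorder splits into left=[], right=[]
Reconstructed level-order: [8, 3, 13, 5, 10, 29, 21]
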